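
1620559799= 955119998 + 665439801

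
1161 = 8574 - 7413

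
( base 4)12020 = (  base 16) 188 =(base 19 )11c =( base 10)392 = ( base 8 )610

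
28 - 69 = - 41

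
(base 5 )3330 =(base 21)113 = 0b111010001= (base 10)465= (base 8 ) 721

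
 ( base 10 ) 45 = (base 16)2d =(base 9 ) 50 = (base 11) 41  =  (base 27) 1i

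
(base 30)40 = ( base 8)170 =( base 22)5A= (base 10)120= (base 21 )5f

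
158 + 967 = 1125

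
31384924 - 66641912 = - 35256988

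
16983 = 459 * 37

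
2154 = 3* 718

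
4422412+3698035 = 8120447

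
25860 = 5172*5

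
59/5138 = 59/5138 = 0.01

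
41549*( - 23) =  - 955627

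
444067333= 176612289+267455044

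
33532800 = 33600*998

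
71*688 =48848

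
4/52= 1/13 = 0.08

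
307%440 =307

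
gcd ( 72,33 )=3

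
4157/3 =4157/3 = 1385.67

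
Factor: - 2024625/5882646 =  -2^( - 1 )*5^3*7^( - 2)*11^( - 1 )*17^( - 1 )*107^( - 1)*5399^1 = -674875/1960882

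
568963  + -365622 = 203341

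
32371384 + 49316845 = 81688229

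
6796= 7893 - 1097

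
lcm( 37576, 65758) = 263032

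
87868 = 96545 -8677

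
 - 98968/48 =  - 2062  +  1/6 = - 2061.83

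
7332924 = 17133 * 428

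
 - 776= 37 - 813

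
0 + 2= 2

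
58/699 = 58/699 = 0.08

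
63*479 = 30177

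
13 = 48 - 35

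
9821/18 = 545 + 11/18  =  545.61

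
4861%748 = 373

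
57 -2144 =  - 2087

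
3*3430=10290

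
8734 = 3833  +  4901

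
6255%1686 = 1197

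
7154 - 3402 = 3752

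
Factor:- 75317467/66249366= - 2^( - 1)*3^ (-1) * 43^1*239^(  -  1)*46199^(-1)*1751569^1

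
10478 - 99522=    - 89044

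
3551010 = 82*43305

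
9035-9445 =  - 410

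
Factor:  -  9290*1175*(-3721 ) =40617505750= 2^1*5^3*47^1*61^2*929^1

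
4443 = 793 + 3650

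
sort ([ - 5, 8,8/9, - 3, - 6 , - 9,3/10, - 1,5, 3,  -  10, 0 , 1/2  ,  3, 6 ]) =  [-10, - 9, - 6, - 5, - 3,-1, 0, 3/10,  1/2,8/9, 3 , 3,5,6,8 ]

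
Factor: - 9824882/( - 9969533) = 2^1*7^ ( - 1)*29^(-1 )*67^(-1 )*733^( - 1)*4912441^1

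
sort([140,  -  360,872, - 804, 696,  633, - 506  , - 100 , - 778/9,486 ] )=[ - 804, - 506,  -  360,  -  100, - 778/9, 140,486,633,  696,872]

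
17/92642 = 17/92642= 0.00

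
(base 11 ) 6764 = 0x22c7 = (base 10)8903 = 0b10001011000111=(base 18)198B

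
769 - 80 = 689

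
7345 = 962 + 6383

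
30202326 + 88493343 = 118695669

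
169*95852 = 16198988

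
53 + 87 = 140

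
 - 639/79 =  - 9 + 72/79 = - 8.09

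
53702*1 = 53702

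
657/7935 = 219/2645 = 0.08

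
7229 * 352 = 2544608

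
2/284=1/142  =  0.01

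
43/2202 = 43/2202 = 0.02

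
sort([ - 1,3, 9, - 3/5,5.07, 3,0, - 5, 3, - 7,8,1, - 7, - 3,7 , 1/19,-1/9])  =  [ - 7 , -7, - 5, - 3, - 1, - 3/5,-1/9 , 0, 1/19,1,3,3,3,5.07,7,8, 9]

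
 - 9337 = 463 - 9800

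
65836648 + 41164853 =107001501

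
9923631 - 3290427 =6633204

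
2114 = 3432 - 1318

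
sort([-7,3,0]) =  [- 7,0,3]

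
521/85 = 6  +  11/85 = 6.13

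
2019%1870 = 149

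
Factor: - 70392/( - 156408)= 419/931 = 7^ ( - 2 )*19^ (-1 )*419^1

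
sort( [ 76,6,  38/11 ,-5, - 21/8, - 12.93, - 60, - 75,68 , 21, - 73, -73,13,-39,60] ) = [-75, - 73, - 73, - 60,  -  39, - 12.93,  -  5, -21/8,38/11,6, 13,21, 60,68,76 ]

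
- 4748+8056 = 3308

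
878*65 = 57070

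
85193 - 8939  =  76254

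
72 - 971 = - 899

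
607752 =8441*72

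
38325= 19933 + 18392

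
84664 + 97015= 181679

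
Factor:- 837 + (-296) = -1133  =  - 11^1* 103^1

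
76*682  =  51832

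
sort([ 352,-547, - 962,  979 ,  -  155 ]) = [-962, - 547, - 155,352 , 979]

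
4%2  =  0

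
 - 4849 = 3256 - 8105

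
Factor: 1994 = 2^1*997^1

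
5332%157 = 151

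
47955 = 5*9591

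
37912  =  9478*4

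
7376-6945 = 431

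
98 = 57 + 41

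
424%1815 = 424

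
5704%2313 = 1078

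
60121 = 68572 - 8451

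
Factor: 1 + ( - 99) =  - 2^1*7^2 = - 98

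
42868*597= 25592196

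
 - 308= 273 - 581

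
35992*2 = 71984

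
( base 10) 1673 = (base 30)1pn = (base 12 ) b75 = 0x689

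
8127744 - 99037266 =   -  90909522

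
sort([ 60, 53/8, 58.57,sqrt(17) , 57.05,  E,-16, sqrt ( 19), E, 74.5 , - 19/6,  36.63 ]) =[ - 16,  -  19/6, E,E , sqrt( 17),sqrt( 19 ),53/8,  36.63, 57.05, 58.57,60, 74.5 ] 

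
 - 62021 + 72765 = 10744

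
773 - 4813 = -4040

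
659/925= 659/925 = 0.71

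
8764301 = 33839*259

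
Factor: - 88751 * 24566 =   -  2^1*13^1 * 71^1*173^1*6827^1 = - 2180257066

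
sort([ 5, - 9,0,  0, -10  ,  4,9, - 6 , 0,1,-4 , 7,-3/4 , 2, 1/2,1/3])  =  [-10 ,-9,  -  6,-4 ,-3/4, 0,  0, 0, 1/3  ,  1/2,1, 2, 4,5,7,9 ] 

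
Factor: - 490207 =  - 490207^1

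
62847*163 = 10244061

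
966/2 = 483 = 483.00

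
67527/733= 67527/733 = 92.12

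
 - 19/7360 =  - 1+7341/7360 = - 0.00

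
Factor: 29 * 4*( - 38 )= - 4408 = - 2^3*19^1* 29^1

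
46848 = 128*366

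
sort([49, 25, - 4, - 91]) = [ - 91,  -  4, 25, 49]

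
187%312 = 187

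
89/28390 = 89/28390 = 0.00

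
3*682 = 2046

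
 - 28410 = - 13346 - 15064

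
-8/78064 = - 1 + 9757/9758 = - 0.00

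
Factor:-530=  - 2^1*5^1 * 53^1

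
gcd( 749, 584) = 1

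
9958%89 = 79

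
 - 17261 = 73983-91244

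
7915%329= 19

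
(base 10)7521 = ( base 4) 1311201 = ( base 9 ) 11276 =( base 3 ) 101022120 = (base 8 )16541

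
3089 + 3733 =6822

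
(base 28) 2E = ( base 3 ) 2121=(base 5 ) 240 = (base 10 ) 70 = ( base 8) 106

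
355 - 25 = 330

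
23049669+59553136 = 82602805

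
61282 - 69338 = - 8056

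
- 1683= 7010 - 8693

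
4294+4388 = 8682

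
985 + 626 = 1611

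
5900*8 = 47200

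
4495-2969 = 1526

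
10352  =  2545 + 7807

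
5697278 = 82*69479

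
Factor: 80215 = 5^1*61^1  *263^1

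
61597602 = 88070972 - 26473370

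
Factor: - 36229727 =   -  269^1*134683^1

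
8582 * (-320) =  - 2746240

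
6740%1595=360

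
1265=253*5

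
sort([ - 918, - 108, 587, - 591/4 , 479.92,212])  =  [-918, - 591/4,-108,212,479.92,  587]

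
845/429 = 65/33 = 1.97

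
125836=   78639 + 47197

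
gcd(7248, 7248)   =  7248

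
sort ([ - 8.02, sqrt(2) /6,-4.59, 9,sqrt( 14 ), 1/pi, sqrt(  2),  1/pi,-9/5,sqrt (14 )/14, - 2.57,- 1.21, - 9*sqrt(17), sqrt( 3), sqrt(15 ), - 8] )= [ - 9*sqrt(17 ), - 8.02, - 8, - 4.59, - 2.57, - 9/5, - 1.21,  sqrt(2)/6, sqrt(14 )/14, 1/pi,1/pi,  sqrt(2),sqrt(3),sqrt ( 14 ) , sqrt( 15),9 ]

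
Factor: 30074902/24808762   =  1367041/1127671= 13^2*47^( - 1)*8089^1*23993^( - 1)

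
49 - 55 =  - 6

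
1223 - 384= 839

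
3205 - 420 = 2785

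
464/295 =464/295=1.57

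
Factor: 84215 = 5^1*16843^1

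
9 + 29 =38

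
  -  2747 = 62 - 2809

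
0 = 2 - 2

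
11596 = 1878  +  9718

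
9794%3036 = 686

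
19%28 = 19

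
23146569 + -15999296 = 7147273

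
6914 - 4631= 2283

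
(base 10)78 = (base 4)1032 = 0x4E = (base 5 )303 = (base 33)2C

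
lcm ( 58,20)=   580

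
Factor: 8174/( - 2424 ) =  - 4087/1212 = - 2^( - 2)*3^(-1 )*61^1*67^1*101^(-1 ) 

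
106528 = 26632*4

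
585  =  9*65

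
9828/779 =12 + 480/779  =  12.62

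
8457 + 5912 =14369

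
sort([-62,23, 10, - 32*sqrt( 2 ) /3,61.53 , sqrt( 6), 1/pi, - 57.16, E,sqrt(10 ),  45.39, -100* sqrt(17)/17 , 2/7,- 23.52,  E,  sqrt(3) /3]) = [ - 62,-57.16, - 100*sqrt( 17)/17, - 23.52,-32*sqrt (2 ) /3,2/7,1/pi,sqrt(3) /3,sqrt(6),E,E,sqrt(10 ), 10,23,45.39,61.53 ]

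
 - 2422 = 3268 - 5690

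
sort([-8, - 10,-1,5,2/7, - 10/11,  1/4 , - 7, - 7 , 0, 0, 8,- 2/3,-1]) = [ - 10, - 8, - 7, - 7, - 1 , - 1, - 10/11 , - 2/3 , 0, 0, 1/4,2/7,5 , 8 ]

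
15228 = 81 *188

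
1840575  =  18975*97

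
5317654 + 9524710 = 14842364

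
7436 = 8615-1179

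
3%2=1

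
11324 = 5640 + 5684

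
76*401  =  30476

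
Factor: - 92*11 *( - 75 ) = 75900 = 2^2*3^1*5^2*11^1*23^1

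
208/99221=208/99221 = 0.00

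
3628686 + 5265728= 8894414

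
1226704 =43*28528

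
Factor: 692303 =19^1*83^1 * 439^1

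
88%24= 16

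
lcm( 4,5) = 20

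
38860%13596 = 11668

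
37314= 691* 54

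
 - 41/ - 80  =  41/80 = 0.51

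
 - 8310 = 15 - 8325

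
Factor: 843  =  3^1*281^1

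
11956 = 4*2989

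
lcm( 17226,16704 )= 551232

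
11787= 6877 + 4910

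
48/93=16/31= 0.52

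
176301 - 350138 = -173837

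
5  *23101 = 115505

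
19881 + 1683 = 21564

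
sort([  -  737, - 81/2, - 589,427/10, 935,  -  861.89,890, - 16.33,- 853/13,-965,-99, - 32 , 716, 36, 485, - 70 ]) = [ - 965, - 861.89, - 737 , - 589, - 99,-70,  -  853/13, - 81/2, - 32,  -  16.33,36, 427/10, 485, 716,890, 935 ]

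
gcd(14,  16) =2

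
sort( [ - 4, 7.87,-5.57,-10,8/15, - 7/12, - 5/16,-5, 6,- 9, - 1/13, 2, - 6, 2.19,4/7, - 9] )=[ - 10, - 9, - 9, - 6, - 5.57, - 5, - 4, - 7/12,- 5/16, - 1/13,8/15,  4/7,2,2.19, 6,7.87 ]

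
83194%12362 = 9022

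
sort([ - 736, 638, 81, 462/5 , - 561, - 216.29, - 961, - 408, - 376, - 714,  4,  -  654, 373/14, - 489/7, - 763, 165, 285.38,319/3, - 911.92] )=[ - 961, - 911.92, - 763,- 736,  -  714, - 654, - 561, - 408, - 376, - 216.29, - 489/7, 4,373/14, 81, 462/5,319/3,165, 285.38, 638]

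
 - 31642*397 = - 12561874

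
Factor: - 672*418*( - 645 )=2^6*3^2*5^1*7^1*11^1*19^1*43^1 = 181177920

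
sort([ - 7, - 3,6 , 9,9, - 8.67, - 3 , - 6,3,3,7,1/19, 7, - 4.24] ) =[  -  8.67, - 7 , - 6 , - 4.24,  -  3, - 3,  1/19,3,3,6,7,7,9,9]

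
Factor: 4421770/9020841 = 2^1*3^ (-1 )*5^1*43^( - 1)*69929^(-1)*442177^1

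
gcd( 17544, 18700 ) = 68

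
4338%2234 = 2104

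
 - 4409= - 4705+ 296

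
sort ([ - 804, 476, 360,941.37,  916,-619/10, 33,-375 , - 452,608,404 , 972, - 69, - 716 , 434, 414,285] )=[  -  804, - 716, - 452, - 375, - 69,-619/10,33,285, 360, 404, 414, 434,476,608, 916, 941.37,972] 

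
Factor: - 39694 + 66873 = 27179^1 = 27179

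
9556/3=3185 + 1/3 = 3185.33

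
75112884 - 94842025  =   - 19729141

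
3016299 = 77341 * 39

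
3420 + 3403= 6823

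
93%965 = 93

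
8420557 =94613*89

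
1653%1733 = 1653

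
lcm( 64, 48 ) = 192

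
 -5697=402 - 6099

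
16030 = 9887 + 6143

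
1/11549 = 1/11549 =0.00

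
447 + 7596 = 8043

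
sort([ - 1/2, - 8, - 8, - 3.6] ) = [ - 8 , - 8, - 3.6, - 1/2 ] 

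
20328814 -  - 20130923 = 40459737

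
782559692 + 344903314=1127463006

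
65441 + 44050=109491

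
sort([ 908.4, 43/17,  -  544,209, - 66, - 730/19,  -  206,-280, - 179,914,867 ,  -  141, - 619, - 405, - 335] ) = [ -619, - 544, - 405,-335, - 280, - 206,-179, - 141, - 66, - 730/19,43/17, 209,867,908.4,914] 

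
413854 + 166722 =580576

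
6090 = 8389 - 2299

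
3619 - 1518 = 2101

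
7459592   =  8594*868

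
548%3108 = 548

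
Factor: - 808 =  - 2^3*101^1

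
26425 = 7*3775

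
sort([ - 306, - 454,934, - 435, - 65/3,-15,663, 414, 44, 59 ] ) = [ - 454,-435, - 306,  -  65/3, - 15,44, 59, 414,663,934]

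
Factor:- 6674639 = -71^1 * 94009^1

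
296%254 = 42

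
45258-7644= 37614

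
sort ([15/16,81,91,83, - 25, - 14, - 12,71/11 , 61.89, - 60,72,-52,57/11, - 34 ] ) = [-60, - 52, - 34,-25, - 14 , - 12, 15/16,57/11,71/11, 61.89, 72, 81 , 83, 91 ] 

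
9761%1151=553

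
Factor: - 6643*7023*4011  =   - 3^2*7^2*13^1*73^1 * 191^1*2341^1 = - 187128347679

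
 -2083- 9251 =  - 11334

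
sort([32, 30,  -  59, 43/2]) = [ -59, 43/2, 30,32 ] 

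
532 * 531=282492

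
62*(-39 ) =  - 2418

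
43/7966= 43/7966 = 0.01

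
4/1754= 2/877 = 0.00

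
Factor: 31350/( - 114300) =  - 2^( - 1) * 3^( - 1 )*11^1*19^1 * 127^( - 1) = - 209/762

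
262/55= 262/55 = 4.76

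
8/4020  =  2/1005 = 0.00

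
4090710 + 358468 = 4449178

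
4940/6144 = 1235/1536 = 0.80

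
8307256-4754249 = 3553007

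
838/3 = 838/3 = 279.33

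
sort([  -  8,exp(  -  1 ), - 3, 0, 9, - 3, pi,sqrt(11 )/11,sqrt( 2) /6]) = [ - 8,-3,  -  3,  0, sqrt(2 ) /6, sqrt(11 ) /11,exp(- 1 ), pi,  9]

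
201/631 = 201/631=   0.32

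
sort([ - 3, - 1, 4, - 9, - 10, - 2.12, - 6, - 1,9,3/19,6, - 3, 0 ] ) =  [-10, - 9,  -  6, - 3,-3, - 2.12, - 1, - 1, 0, 3/19, 4, 6,9]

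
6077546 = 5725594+351952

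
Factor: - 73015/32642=-85/38 = - 2^(  -  1)*5^1*17^1*19^(-1 )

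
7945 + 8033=15978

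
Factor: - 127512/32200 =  - 3^2*5^( - 2 )*11^1 = -  99/25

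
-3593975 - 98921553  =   - 102515528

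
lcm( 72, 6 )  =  72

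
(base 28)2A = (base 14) 4A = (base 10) 66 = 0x42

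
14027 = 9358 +4669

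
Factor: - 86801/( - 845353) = 11^1*13^1*113^( - 1)*607^1* 7481^(- 1)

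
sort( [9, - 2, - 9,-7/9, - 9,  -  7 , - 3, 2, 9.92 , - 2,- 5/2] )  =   [ - 9,-9, - 7, - 3, - 5/2, - 2, - 2, - 7/9, 2, 9, 9.92] 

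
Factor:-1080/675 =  - 2^3*5^( - 1 ) = - 8/5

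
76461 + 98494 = 174955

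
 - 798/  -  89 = 8 + 86/89 = 8.97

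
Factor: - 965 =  - 5^1*193^1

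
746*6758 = 5041468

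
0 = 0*656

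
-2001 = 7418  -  9419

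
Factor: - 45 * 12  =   - 540=- 2^2  *  3^3* 5^1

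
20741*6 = 124446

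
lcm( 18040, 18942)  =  378840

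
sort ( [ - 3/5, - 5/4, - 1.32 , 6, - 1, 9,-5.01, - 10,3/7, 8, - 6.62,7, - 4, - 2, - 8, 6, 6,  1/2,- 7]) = [ - 10, - 8, - 7, - 6.62, - 5.01, - 4, - 2, - 1.32,  -  5/4, - 1, - 3/5,  3/7, 1/2,6,6,  6,7, 8, 9]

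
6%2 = 0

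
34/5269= 34/5269 = 0.01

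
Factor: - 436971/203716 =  - 2^ ( - 2)*3^1*113^1*  1289^1*50929^( - 1)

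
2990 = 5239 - 2249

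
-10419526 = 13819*( - 754 ) 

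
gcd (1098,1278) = 18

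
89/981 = 89/981 = 0.09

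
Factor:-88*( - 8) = 2^6*11^1 = 704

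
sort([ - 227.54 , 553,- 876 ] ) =[-876,-227.54,553 ] 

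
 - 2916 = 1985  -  4901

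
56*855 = 47880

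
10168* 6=61008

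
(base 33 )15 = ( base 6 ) 102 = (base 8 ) 46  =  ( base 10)38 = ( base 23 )1F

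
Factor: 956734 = 2^1 * 383^1*1249^1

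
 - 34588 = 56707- 91295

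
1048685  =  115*9119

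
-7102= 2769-9871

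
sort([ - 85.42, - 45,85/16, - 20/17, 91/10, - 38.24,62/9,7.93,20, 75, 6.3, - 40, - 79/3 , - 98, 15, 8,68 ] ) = [ - 98, - 85.42, - 45, - 40, - 38.24, - 79/3, - 20/17,85/16, 6.3,62/9, 7.93,8 , 91/10, 15,20,68,75 ]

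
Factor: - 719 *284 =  - 2^2*71^1*719^1 = -  204196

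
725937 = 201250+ 524687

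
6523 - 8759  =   - 2236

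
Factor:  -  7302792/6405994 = -2^2*3^1*17^1*2557^1*457571^( - 1 ) = - 521628/457571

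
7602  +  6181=13783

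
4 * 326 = 1304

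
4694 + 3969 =8663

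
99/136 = 99/136 = 0.73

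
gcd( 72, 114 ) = 6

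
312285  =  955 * 327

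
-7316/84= - 88+19/21 = - 87.10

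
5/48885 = 1/9777 = 0.00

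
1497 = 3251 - 1754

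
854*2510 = 2143540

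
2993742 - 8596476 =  - 5602734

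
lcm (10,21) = 210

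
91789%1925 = 1314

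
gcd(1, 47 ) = 1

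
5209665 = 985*5289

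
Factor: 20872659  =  3^1*19^2*19273^1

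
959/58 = 959/58  =  16.53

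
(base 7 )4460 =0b11001001010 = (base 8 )3112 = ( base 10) 1610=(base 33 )1FQ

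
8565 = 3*2855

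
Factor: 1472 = 2^6*23^1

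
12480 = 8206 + 4274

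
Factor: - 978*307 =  - 300246 = - 2^1*  3^1*163^1 * 307^1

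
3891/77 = 50 + 41/77=50.53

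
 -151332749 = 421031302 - 572364051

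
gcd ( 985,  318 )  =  1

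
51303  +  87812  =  139115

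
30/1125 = 2/75 = 0.03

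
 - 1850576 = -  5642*328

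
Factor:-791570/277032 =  - 2^ (  -  2)*3^ ( - 1)*5^1*7^( - 1 )*13^1*17^( - 1)*97^( - 1 )*6089^1 = -395785/138516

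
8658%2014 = 602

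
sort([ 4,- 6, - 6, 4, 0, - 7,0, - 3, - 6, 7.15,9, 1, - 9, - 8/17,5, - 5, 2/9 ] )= [ - 9, - 7,  -  6,-6, - 6, - 5, - 3, - 8/17, 0,  0,2/9,1,4, 4,5,7.15, 9] 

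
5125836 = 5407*948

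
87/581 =87/581 = 0.15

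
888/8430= 148/1405 = 0.11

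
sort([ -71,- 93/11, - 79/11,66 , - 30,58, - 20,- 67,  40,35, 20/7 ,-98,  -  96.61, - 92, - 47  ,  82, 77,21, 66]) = [-98,-96.61,  -  92, - 71,- 67, - 47  , - 30, - 20,-93/11 ,  -  79/11, 20/7,21,35,40, 58,66,66 , 77,82]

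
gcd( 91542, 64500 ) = 6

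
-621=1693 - 2314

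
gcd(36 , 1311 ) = 3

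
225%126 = 99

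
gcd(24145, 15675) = 55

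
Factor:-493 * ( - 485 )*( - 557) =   -  133181485=- 5^1 * 17^1* 29^1*97^1 * 557^1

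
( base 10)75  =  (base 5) 300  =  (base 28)2J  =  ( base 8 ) 113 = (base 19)3i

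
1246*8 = 9968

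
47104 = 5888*8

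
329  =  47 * 7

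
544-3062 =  - 2518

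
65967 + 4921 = 70888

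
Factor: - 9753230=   - 2^1*5^1*975323^1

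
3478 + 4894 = 8372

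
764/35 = 21 + 29/35 =21.83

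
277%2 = 1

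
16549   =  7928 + 8621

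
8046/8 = 4023/4=1005.75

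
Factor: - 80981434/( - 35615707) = 2^1* 23^(-1 )*47^( - 2)*701^(-1 )*40490717^1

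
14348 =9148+5200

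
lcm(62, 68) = 2108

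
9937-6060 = 3877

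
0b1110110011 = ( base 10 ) 947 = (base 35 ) R2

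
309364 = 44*7031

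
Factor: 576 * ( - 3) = -2^6*3^3 = -1728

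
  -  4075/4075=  - 1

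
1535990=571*2690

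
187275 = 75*2497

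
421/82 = 421/82= 5.13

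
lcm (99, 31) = 3069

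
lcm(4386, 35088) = 35088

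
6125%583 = 295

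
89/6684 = 89/6684 = 0.01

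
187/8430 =187/8430 =0.02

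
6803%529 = 455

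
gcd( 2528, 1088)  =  32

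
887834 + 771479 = 1659313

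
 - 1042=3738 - 4780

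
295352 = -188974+484326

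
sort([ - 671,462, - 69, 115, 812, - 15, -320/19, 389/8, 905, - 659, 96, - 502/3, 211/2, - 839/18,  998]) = [  -  671, - 659,- 502/3, - 69, - 839/18, - 320/19 , - 15, 389/8 , 96, 211/2, 115,462, 812, 905,  998 ]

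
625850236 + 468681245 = 1094531481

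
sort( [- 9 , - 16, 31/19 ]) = [ -16 ,-9, 31/19 ] 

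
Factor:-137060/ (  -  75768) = 445/246  =  2^(-1)*3^(  -  1)  *  5^1*41^( - 1)*89^1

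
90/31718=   45/15859 =0.00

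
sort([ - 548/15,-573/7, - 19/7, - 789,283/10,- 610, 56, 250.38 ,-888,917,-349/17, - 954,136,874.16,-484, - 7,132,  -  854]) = [ - 954,-888, - 854, - 789, - 610, - 484, - 573/7, - 548/15, - 349/17 , - 7, - 19/7,283/10, 56, 132,136, 250.38,874.16,917 ] 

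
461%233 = 228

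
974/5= 974/5= 194.80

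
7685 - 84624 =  - 76939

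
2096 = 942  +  1154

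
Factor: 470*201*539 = 2^1 * 3^1* 5^1* 7^2*11^1*  47^1*67^1 = 50919330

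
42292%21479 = 20813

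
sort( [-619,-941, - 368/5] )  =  [ - 941,-619,-368/5] 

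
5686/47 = 5686/47 = 120.98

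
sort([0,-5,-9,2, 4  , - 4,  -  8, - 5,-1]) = [-9, - 8,  -  5,-5, - 4 , - 1,0, 2 , 4 ]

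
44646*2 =89292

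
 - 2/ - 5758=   1/2879 = 0.00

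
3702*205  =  758910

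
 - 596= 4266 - 4862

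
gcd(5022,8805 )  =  3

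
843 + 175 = 1018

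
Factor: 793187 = 793187^1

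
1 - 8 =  - 7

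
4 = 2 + 2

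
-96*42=-4032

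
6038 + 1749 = 7787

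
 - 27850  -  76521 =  - 104371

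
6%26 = 6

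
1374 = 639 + 735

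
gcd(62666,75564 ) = 2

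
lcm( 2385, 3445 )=31005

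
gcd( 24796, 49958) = 2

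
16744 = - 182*( - 92 )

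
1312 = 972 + 340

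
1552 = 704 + 848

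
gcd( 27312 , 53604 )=12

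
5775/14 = 412 + 1/2 = 412.50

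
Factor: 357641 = 101^1*3541^1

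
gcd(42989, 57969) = 1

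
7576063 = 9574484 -1998421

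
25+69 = 94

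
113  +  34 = 147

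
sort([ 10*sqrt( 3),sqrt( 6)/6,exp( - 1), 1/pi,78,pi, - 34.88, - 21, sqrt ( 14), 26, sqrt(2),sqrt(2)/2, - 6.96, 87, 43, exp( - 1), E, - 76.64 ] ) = [ - 76.64, - 34.88, - 21,-6.96, 1/pi, exp ( - 1 ), exp( - 1), sqrt( 6)/6 , sqrt( 2)/2, sqrt( 2 ),  E, pi, sqrt(14 ), 10*sqrt(3 ) , 26,43,78, 87 ]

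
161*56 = 9016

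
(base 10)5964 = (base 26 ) 8la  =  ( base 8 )13514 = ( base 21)db0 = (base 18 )1076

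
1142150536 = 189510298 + 952640238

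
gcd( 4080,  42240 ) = 240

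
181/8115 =181/8115 = 0.02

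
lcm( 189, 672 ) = 6048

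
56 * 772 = 43232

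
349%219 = 130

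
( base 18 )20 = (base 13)2a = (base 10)36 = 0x24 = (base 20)1g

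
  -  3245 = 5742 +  - 8987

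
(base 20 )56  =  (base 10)106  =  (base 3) 10221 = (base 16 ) 6a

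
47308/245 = 193 + 23/245 = 193.09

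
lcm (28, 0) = 0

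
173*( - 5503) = -952019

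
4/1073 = 4/1073 = 0.00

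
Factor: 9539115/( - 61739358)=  - 3179705/20579786 = - 2^( - 1)*5^1*29^1*41^( - 1) *113^ ( - 1 )*2221^( - 1 )*21929^1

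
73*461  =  33653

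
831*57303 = 47618793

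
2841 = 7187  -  4346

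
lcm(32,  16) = 32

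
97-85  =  12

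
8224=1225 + 6999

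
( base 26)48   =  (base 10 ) 112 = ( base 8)160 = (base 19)5H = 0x70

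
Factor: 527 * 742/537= 2^1 *3^( - 1) * 7^1*17^1 * 31^1 * 53^1*179^( - 1)= 391034/537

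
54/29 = 1 + 25/29 = 1.86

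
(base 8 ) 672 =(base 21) 101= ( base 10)442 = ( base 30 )em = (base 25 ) hh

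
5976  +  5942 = 11918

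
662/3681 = 662/3681 = 0.18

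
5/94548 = 5/94548=0.00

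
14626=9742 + 4884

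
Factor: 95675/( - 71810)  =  -2^ ( - 1 )*5^1* 89^1*167^( - 1) = - 445/334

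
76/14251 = 76/14251 = 0.01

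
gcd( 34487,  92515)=1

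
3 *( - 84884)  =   - 254652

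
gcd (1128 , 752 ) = 376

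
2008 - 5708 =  - 3700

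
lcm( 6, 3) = 6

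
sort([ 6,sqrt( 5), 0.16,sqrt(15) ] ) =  [0.16, sqrt(5),sqrt ( 15),  6] 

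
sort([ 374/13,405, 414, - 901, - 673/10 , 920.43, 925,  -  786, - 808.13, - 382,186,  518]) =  [- 901, - 808.13, - 786, - 382, - 673/10,374/13 , 186, 405,  414,518 , 920.43, 925]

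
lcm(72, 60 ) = 360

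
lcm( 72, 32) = 288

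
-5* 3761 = -18805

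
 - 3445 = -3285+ - 160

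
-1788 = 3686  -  5474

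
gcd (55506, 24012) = 174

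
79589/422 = 188 + 253/422 = 188.60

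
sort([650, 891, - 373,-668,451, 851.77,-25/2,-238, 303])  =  [ - 668, - 373, - 238 ,  -  25/2, 303, 451, 650, 851.77, 891 ] 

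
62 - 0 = 62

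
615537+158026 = 773563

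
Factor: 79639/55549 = 7^1*13^(-1 )*31^1 * 367^1*4273^( - 1)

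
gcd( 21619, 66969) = 1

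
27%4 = 3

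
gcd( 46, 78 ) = 2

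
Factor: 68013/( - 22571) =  - 3^3*11^1*229^1*22571^(-1)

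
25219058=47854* 527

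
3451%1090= 181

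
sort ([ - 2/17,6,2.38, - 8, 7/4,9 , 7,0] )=[ - 8, - 2/17,  0, 7/4, 2.38, 6,7,9]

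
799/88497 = 799/88497 = 0.01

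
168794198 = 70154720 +98639478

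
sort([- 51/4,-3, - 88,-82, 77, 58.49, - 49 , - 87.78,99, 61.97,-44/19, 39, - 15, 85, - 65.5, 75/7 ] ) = [  -  88, - 87.78,  -  82,-65.5 ,-49, - 15, - 51/4,-3, - 44/19,75/7,39, 58.49, 61.97, 77, 85,99] 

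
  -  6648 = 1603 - 8251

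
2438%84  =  2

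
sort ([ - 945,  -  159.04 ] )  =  [  -  945, - 159.04 ] 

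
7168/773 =7168/773 = 9.27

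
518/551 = 518/551 = 0.94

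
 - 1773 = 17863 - 19636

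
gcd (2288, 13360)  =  16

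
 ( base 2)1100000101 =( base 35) m3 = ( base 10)773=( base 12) 545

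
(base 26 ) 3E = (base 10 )92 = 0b1011100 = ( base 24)3k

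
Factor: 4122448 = 2^4 * 11^1 * 59^1*397^1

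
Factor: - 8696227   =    -  8696227^1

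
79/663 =79/663 = 0.12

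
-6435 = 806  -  7241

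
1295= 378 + 917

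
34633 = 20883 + 13750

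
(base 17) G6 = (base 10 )278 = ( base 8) 426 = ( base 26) ai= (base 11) 233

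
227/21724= 227/21724 = 0.01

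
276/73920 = 23/6160 = 0.00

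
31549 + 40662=72211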